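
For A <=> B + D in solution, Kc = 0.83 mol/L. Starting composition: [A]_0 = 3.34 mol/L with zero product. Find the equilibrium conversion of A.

Let X = conversion of A; extent ξ = 3.34·X mol/L.
Concentrations: [A] = 3.34 − 3.34X; [B] = 3.34X; [D] = 3.34X.
Kc = [B] [D] / ([A]).
Solving Kc = 0.83 for X ∈ (0,1): X = 0.390.

X = 0.390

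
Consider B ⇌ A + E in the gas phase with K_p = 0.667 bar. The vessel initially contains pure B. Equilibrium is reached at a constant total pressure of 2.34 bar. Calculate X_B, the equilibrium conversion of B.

X = 0.471

Basis: 1 mol B initially; let X = conversion of B. Extent ξ = X.
At extent ξ: n_B = 1 − X; n_A = X; n_E = X.
Summing: n_T = 1 + X.
y_i = n_i/n_T, p_i = y_i·P. K_p = p_A p_E / (p_B).
Equating to 0.667 bar and solving on 0 < X < 1: X = 0.471.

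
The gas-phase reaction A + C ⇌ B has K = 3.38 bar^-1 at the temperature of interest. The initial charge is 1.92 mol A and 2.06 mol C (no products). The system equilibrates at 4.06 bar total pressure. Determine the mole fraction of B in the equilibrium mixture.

y_B = 0.584

Take 1.92 mol A as basis and let X be its fractional conversion, so ξ = 1.92X.
Mole table: n_A = 1.92 − 1.92X; n_C = 2.06 − 1.92X; n_B = 1.92X.
Total moles n_T = 3.98 − 1.92X.
With p_i = (n_i/n_T)P, K = p_B / (p_A p_C).
Equating to 3.38 bar^-1 and solving on 0 < X < 1: X = 0.764.
Then n_B = 1.47, n_T = 2.51, so y_B = 0.584.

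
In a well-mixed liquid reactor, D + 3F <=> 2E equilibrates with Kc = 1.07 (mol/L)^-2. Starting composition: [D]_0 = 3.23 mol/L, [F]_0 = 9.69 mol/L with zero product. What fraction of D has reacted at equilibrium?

X = 0.713

Let X = conversion of D; extent ξ = 3.23·X mol/L.
Concentrations: [D] = 3.23 − 3.23X; [F] = 9.69 − 9.69X; [E] = 6.46X.
Kc = [E]^2 / ([D] [F]^3).
Setting equal to 1.07 and solving for X on (0,1) gives X = 0.713.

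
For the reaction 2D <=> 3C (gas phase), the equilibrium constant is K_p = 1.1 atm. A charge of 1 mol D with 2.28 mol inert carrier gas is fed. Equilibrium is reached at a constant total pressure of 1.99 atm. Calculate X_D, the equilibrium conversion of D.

X = 0.515

Take 1 mol D as basis and let X be its fractional conversion, so ξ = 0.5X.
At extent ξ: n_D = 1 − X; n_C = 1.5X; n_I = 2.28 (inert).
Total moles n_T = 3.28 + 0.5X.
y_i = n_i/n_T, p_i = y_i·P. K_p = p_C^3 / (p_D^2).
This yields a degree-3 equation in X; solving on (0,1), X = 0.515.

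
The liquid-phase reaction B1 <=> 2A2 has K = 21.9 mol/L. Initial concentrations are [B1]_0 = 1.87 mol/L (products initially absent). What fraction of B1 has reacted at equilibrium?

Let X = conversion of B1; extent ξ = 1.87·X mol/L.
Concentrations: [B1] = 1.87 − 1.87X; [A2] = 3.74X.
K = [A2]^2 / ([B1]).
Solving K = 21.9 for X ∈ (0,1): X = 0.788.

X = 0.788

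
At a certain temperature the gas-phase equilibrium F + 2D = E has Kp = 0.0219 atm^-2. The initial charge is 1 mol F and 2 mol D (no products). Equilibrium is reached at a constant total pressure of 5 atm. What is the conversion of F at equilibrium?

X = 0.175

Basis: 1 mol F initially; let X = conversion of F. Extent ξ = X.
Moles: n_F = 1 − X; n_D = 2 − 2X; n_E = X.
n_T = Σnᵢ = 3 − 2X.
y_i = n_i/n_T, p_i = y_i·P. Kp = p_E / (p_F p_D^2).
Equating to 0.0219 atm^-2 and solving on 0 < X < 1: X = 0.175.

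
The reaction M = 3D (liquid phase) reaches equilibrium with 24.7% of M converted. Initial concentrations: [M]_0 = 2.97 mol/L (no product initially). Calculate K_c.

Let X = conversion of M.
Concentrations: [M] = 2.97 − 2.97X; [D] = 8.91X.
At X = 0.247: [M] = 2.24, [D] = 2.2.
K_c = [D]^3 / ([M]) = 4.77 (mol/L)^2.

K_c = 4.77 (mol/L)^2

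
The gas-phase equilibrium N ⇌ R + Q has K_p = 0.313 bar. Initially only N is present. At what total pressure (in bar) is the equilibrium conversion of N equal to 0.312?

P = 2.9 bar

Basis: 1 mol N initially; let X = conversion of N. Extent ξ = X.
Mole table: n_N = 1 − X; n_R = X; n_Q = X.
Summing: n_T = 1 + X.
K_p = p_R p_Q / (p_N) with p_i = (n_i/n_T)·P.
At X = 0.312: the mole-fraction product g(X) = Π y_i^ν_i = 0.1078. Since K_p = g(X)·P^{1}, P = (K_p/g)^(1/1) = (0.313/0.1078)^(1/1) = 2.9 bar.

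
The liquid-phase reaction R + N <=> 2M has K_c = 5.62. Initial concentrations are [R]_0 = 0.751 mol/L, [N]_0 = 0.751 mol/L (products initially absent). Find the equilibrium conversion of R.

Let X = conversion of R; extent ξ = 0.751·X mol/L.
Concentrations: [R] = 0.751 − 0.751X; [N] = 0.751 − 0.751X; [M] = 1.5X.
K_c = [M]^2 / ([R] [N]).
Solving K_c = 5.62 for X ∈ (0,1): X = 0.542.

X = 0.542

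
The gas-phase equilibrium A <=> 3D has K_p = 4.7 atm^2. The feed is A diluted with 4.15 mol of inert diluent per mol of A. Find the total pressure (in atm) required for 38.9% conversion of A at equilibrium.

Take 1 mol A as basis and let X be its fractional conversion, so ξ = X.
Moles: n_A = 1 − X; n_D = 3X; n_I = 4.15 (inert).
Summing: n_T = 5.15 + 2X.
K_p = p_D^3 / (p_A) with p_i = (n_i/n_T)·P.
At X = 0.389: the mole-fraction product g(X) = Π y_i^ν_i = 0.07402. Since K_p = g(X)·P^{2}, P = (K_p/g)^(1/2) = (4.7/0.07402)^(1/2) = 7.97 atm.

P = 7.97 atm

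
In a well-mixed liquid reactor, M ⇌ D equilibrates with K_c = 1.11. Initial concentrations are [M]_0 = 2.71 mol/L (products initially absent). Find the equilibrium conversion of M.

Let X = conversion of M; extent ξ = 2.71·X mol/L.
Concentrations: [M] = 2.71 − 2.71X; [D] = 2.71X.
K_c = [D] / ([M]).
Setting equal to 1.11 and solving for X on (0,1) gives X = 0.526.

X = 0.526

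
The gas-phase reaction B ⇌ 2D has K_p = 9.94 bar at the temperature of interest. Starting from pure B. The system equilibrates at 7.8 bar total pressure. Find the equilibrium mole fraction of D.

y_D = 0.659

Basis: 1 mol B initially; let X = conversion of B. Extent ξ = X.
Mole table: n_B = 1 − X; n_D = 2X.
Total moles n_T = 1 + X.
Mole fractions y_i = n_i/n_T; K_p = p_D^2 / (p_B) with p_i = y_i·P.
Setting this equal to 9.94 bar and taking the physical root (0 < X < 1) gives X = 0.492.
Then n_D = 0.983, n_T = 1.49, so y_D = 0.659.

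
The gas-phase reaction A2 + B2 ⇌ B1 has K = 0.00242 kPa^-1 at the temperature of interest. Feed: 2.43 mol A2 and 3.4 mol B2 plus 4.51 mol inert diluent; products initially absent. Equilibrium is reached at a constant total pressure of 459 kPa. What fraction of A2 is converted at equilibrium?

Basis: 2.43 mol A2 initially; let X = conversion of A2. Extent ξ = 2.43X.
Moles: n_A2 = 2.43 − 2.43X; n_B2 = 3.4 − 2.43X; n_B1 = 2.43X; n_I = 4.51 (inert).
n_T = Σnᵢ = 10.3 − 2.43X.
Mole fractions y_i = n_i/n_T; K = p_B1 / (p_A2 p_B2) with p_i = y_i·P.
This yields a degree-2 equation in X; solving on (0,1), X = 0.243.

X = 0.243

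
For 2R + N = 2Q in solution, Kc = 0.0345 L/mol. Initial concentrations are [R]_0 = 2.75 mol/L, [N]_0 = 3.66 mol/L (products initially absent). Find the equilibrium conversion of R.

X = 0.253

Let X = conversion of R; extent ξ = 2.75X/2 mol/L.
Concentrations: [R] = 2.75 − 2.75X; [N] = 3.66 − 1.38X; [Q] = 2.75X.
Kc = [Q]^2 / ([R]^2 [N]).
This equals 0.0345 at X = 0.253 (the root in 0 < X < 1).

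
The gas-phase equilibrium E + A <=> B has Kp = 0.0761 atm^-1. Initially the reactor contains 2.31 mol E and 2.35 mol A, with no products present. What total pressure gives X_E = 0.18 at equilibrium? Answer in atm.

P = 6.33 atm

Basis: 2.31 mol E initially; let X = conversion of E. Extent ξ = 2.31X.
Moles: n_E = 2.31 − 2.31X; n_A = 2.35 − 2.31X; n_B = 2.31X.
n_T = Σnᵢ = 4.66 − 2.31X.
Kp = p_B / (p_E p_A) with p_i = (n_i/n_T)·P.
At X = 0.18: the mole-fraction product g(X) = Π y_i^ν_i = 0.4817. Since Kp = g(X)·P^{-1}, P = (g/Kp)^(1/1) = (0.4817/0.0761)^(1/1) = 6.33 atm.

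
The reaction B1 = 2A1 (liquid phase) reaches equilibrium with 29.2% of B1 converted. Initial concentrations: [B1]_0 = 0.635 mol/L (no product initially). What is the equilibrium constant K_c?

Let X = conversion of B1.
Concentrations: [B1] = 0.635 − 0.635X; [A1] = 1.27X.
At X = 0.292: [B1] = 0.45, [A1] = 0.371.
K_c = [A1]^2 / ([B1]) = 0.306 mol/L.

K_c = 0.306 mol/L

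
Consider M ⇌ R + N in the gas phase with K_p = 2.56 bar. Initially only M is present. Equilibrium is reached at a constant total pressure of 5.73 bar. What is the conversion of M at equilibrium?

X = 0.556

Basis: 1 mol M initially; let X = conversion of M. Extent ξ = X.
Species balance: n_M = 1 − X; n_R = X; n_N = X.
Summing: n_T = 1 + X.
y_i = n_i/n_T, p_i = y_i·P. K_p = p_R p_N / (p_M).
This yields a degree-2 equation in X; solving on (0,1), X = 0.556.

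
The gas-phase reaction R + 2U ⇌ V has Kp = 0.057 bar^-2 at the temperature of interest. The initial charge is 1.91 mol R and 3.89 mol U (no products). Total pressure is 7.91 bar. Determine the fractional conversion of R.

Let X = conversion of R (basis 1.91 mol R); extent of reaction ξ = 1.91X.
Moles: n_R = 1.91 − 1.91X; n_U = 3.89 − 3.82X; n_V = 1.91X.
Summing: n_T = 5.8 − 3.82X.
With p_i = (n_i/n_T)P, Kp = p_V / (p_R p_U^2).
Setting this equal to 0.057 bar^-2 and taking the physical root (0 < X < 1) gives X = 0.487.

X = 0.487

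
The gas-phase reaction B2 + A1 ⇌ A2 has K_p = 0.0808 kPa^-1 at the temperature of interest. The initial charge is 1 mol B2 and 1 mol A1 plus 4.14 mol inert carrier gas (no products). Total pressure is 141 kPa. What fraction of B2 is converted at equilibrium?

Take 1 mol B2 as basis and let X be its fractional conversion, so ξ = X.
Mole table: n_B2 = 1 − X; n_A1 = 1 − X; n_A2 = X; n_I = 4.14 (inert).
Summing: n_T = 6.14 − X.
Mole fractions y_i = n_i/n_T; K_p = p_A2 / (p_B2 p_A1) with p_i = y_i·P.
This yields a degree-2 equation in X; solving on (0,1), X = 0.502.

X = 0.502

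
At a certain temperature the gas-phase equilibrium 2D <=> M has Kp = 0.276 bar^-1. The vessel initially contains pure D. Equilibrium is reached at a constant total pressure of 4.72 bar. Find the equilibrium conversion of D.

Take 1 mol D as basis and let X be its fractional conversion, so ξ = 0.5X.
At extent ξ: n_D = 1 − X; n_M = 0.5X.
n_T = Σnᵢ = 1 − 0.5X.
With p_i = (n_i/n_T)P, Kp = p_M / (p_D^2).
Setting this equal to 0.276 bar^-1 and taking the physical root (0 < X < 1) gives X = 0.599.

X = 0.599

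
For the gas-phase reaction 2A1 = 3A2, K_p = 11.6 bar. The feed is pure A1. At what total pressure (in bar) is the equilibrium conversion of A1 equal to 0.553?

P = 5.18 bar

Take 1 mol A1 as basis and let X be its fractional conversion, so ξ = 0.5X.
Mole table: n_A1 = 1 − X; n_A2 = 1.5X.
Total moles n_T = 1 + 0.5X.
K_p = p_A2^3 / (p_A1^2) with p_i = (n_i/n_T)·P.
At X = 0.553: the mole-fraction product g(X) = Π y_i^ν_i = 2.238. Since K_p = g(X)·P^{1}, P = (K_p/g)^(1/1) = (11.6/2.238)^(1/1) = 5.18 bar.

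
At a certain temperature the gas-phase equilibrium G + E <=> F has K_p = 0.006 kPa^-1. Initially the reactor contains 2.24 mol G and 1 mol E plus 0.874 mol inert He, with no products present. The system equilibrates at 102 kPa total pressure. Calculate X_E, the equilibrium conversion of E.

Basis: 1 mol E initially; let X = conversion of E. Extent ξ = X.
Moles: n_G = 2.24 − X; n_E = 1 − X; n_F = X; n_I = 0.874 (inert).
n_T = Σnᵢ = 4.11 − X.
With p_i = (n_i/n_T)P, K_p = p_F / (p_G p_E).
Substituting and setting equal to 0.006 kPa^-1 gives a polynomial in X; the root in (0,1) is X = 0.240.

X = 0.240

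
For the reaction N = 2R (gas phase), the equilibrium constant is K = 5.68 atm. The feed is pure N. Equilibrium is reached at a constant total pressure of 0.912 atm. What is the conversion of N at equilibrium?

Let X = conversion of N (basis 1 mol N); extent of reaction ξ = X.
At extent ξ: n_N = 1 − X; n_R = 2X.
n_T = Σnᵢ = 1 + X.
y_i = n_i/n_T, p_i = y_i·P. K = p_R^2 / (p_N).
Equating to 5.68 atm and solving on 0 < X < 1: X = 0.780.

X = 0.780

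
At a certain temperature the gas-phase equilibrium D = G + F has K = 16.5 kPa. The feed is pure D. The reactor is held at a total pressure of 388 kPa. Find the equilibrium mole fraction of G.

Take 1 mol D as basis and let X be its fractional conversion, so ξ = X.
Species balance: n_D = 1 − X; n_G = X; n_F = X.
Summing: n_T = 1 + X.
Mole fractions y_i = n_i/n_T; K = p_G p_F / (p_D) with p_i = y_i·P.
Setting this equal to 16.5 kPa and taking the physical root (0 < X < 1) gives X = 0.202.
Then n_G = 0.202, n_T = 1.2, so y_G = 0.168.

y_G = 0.168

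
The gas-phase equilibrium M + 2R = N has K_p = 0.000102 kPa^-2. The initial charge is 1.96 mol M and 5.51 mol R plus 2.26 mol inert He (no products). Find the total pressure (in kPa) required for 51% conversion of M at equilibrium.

Take 1.96 mol M as basis and let X be its fractional conversion, so ξ = 1.96X.
At extent ξ: n_M = 1.96 − 1.96X; n_R = 5.51 − 3.92X; n_N = 1.96X; n_I = 2.26 (inert).
n_T = Σnᵢ = 9.73 − 3.92X.
K_p = p_N / (p_M p_R^2) with p_i = (n_i/n_T)·P.
At X = 0.51: the mole-fraction product g(X) = Π y_i^ν_i = 5.047. Since K_p = g(X)·P^{-2}, P = (g/K_p)^(1/2) = (5.047/0.000102)^(1/2) = 222 kPa.

P = 222 kPa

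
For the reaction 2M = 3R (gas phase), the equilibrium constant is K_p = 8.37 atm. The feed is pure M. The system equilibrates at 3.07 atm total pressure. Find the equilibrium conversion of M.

Let X = conversion of M (basis 1 mol M); extent of reaction ξ = 0.5X.
Mole table: n_M = 1 − X; n_R = 1.5X.
Total moles n_T = 1 + 0.5X.
y_i = n_i/n_T, p_i = y_i·P. K_p = p_R^3 / (p_M^2).
Setting this equal to 8.37 atm and taking the physical root (0 < X < 1) gives X = 0.574.

X = 0.574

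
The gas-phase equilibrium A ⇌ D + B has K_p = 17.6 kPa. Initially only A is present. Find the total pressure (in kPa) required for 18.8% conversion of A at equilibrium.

P = 480 kPa

Basis: 1 mol A initially; let X = conversion of A. Extent ξ = X.
Moles: n_A = 1 − X; n_D = X; n_B = X.
Total moles n_T = 1 + X.
K_p = p_D p_B / (p_A) with p_i = (n_i/n_T)·P.
At X = 0.188: the mole-fraction product g(X) = Π y_i^ν_i = 0.03664. Since K_p = g(X)·P^{1}, P = (K_p/g)^(1/1) = (17.6/0.03664)^(1/1) = 480 kPa.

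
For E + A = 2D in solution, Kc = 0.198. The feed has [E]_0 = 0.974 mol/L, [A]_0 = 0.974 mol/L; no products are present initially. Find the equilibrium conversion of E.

X = 0.182

Let X = conversion of E; extent ξ = 0.974·X mol/L.
Concentrations: [E] = 0.974 − 0.974X; [A] = 0.974 − 0.974X; [D] = 1.95X.
Kc = [D]^2 / ([E] [A]).
Solving Kc = 0.198 for X ∈ (0,1): X = 0.182.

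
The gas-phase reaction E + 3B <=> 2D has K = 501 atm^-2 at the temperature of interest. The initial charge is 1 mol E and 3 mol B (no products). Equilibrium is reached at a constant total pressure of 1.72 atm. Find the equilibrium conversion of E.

X = 0.860

Take 1 mol E as basis and let X be its fractional conversion, so ξ = X.
Moles: n_E = 1 − X; n_B = 3 − 3X; n_D = 2X.
Total moles n_T = 4 − 2X.
y_i = n_i/n_T, p_i = y_i·P. K = p_D^2 / (p_E p_B^3).
This yields a degree-4 equation in X; solving on (0,1), X = 0.860.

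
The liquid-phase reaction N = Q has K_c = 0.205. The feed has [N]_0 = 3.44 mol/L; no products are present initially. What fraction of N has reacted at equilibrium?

Let X = conversion of N; extent ξ = 3.44·X mol/L.
Concentrations: [N] = 3.44 − 3.44X; [Q] = 3.44X.
K_c = [Q] / ([N]).
This equals 0.205 at X = 0.170 (the root in 0 < X < 1).

X = 0.170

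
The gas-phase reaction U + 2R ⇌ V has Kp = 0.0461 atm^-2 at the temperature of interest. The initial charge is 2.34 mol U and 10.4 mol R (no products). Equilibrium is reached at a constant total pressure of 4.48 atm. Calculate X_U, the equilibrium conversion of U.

X = 0.365

Take 2.34 mol U as basis and let X be its fractional conversion, so ξ = 2.34X.
Mole table: n_U = 2.34 − 2.34X; n_R = 10.4 − 4.68X; n_V = 2.34X.
Total moles n_T = 12.7 − 4.68X.
y_i = n_i/n_T, p_i = y_i·P. Kp = p_V / (p_U p_R^2).
This yields a degree-3 equation in X; solving on (0,1), X = 0.365.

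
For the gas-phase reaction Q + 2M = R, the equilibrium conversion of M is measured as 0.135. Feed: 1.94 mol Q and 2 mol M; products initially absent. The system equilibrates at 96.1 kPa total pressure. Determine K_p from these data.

Take 2 mol M as basis and let X be its fractional conversion, so ξ = X.
At extent ξ: n_Q = 1.94 − X; n_M = 2 − 2X; n_R = X.
n_T = Σnᵢ = 3.94 − 2X.
At X = 0.135: n_Q = 1.8, n_M = 1.73, n_R = 0.135, n_T = 3.67.
p_i = (n_i/n_T)·P. K_p = p_R / (p_Q p_M^2) = 3.64e-05 kPa^-2.

K_p = 3.64e-05 kPa^-2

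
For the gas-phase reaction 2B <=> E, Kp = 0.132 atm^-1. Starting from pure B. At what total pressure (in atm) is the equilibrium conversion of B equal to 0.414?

Basis: 1 mol B initially; let X = conversion of B. Extent ξ = 0.5X.
Mole table: n_B = 1 − X; n_E = 0.5X.
Total moles n_T = 1 − 0.5X.
Kp = p_E / (p_B^2) with p_i = (n_i/n_T)·P.
At X = 0.414: the mole-fraction product g(X) = Π y_i^ν_i = 0.478. Since Kp = g(X)·P^{-1}, P = (g/Kp)^(1/1) = (0.478/0.132)^(1/1) = 3.62 atm.

P = 3.62 atm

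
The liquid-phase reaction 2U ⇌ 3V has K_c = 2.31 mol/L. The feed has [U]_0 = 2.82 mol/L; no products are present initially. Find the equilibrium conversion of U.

Let X = conversion of U; extent ξ = 2.82X/2 mol/L.
Concentrations: [U] = 2.82 − 2.82X; [V] = 4.23X.
K_c = [V]^3 / ([U]^2).
Setting equal to 2.31 and solving for X on (0,1) gives X = 0.429.

X = 0.429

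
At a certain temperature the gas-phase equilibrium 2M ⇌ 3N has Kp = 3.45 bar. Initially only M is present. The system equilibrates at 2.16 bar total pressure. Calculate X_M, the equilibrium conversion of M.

X = 0.518

Take 1 mol M as basis and let X be its fractional conversion, so ξ = 0.5X.
Moles: n_M = 1 − X; n_N = 1.5X.
n_T = Σnᵢ = 1 + 0.5X.
Mole fractions y_i = n_i/n_T; Kp = p_N^3 / (p_M^2) with p_i = y_i·P.
Setting this equal to 3.45 bar and taking the physical root (0 < X < 1) gives X = 0.518.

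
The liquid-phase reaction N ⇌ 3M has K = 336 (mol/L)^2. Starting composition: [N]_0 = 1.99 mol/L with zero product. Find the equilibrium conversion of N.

Let X = conversion of N; extent ξ = 1.99·X mol/L.
Concentrations: [N] = 1.99 − 1.99X; [M] = 5.97X.
K = [M]^3 / ([N]).
Solving K = 336 for X ∈ (0,1): X = 0.823.

X = 0.823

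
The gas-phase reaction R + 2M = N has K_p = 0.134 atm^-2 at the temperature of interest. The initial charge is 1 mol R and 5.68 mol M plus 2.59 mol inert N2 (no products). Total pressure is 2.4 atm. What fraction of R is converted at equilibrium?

Basis: 1 mol R initially; let X = conversion of R. Extent ξ = X.
Mole table: n_R = 1 − X; n_M = 5.68 − 2X; n_N = X; n_I = 2.59 (inert).
Summing: n_T = 9.27 − 2X.
y_i = n_i/n_T, p_i = y_i·P. K_p = p_N / (p_R p_M^2).
Substituting and setting equal to 0.134 atm^-2 gives a polynomial in X; the root in (0,1) is X = 0.214.

X = 0.214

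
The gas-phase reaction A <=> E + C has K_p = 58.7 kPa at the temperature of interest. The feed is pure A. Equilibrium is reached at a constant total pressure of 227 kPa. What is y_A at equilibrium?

Let X = conversion of A (basis 1 mol A); extent of reaction ξ = X.
Moles: n_A = 1 − X; n_E = X; n_C = X.
Summing: n_T = 1 + X.
With p_i = (n_i/n_T)P, K_p = p_E p_C / (p_A).
Setting this equal to 58.7 kPa and taking the physical root (0 < X < 1) gives X = 0.453.
Then n_A = 0.547, n_T = 1.45, so y_A = 0.376.

y_A = 0.376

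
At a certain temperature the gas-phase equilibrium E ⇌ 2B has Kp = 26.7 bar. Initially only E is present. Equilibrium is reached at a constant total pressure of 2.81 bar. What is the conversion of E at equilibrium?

X = 0.839

Take 1 mol E as basis and let X be its fractional conversion, so ξ = X.
Moles: n_E = 1 − X; n_B = 2X.
Total moles n_T = 1 + X.
Mole fractions y_i = n_i/n_T; Kp = p_B^2 / (p_E) with p_i = y_i·P.
This yields a degree-2 equation in X; solving on (0,1), X = 0.839.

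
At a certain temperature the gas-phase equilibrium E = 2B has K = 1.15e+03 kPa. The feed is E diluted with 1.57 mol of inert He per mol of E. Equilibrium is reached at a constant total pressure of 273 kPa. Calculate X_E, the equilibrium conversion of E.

X = 0.814

Take 1 mol E as basis and let X be its fractional conversion, so ξ = X.
Species balance: n_E = 1 − X; n_B = 2X; n_I = 1.57 (inert).
n_T = Σnᵢ = 2.57 + X.
With p_i = (n_i/n_T)P, K = p_B^2 / (p_E).
Setting this equal to 1.15e+03 kPa and taking the physical root (0 < X < 1) gives X = 0.814.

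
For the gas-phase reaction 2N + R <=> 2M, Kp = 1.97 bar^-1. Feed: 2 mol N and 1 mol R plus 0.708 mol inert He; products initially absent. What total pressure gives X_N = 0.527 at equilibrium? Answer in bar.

Let X = conversion of N (basis 2 mol N); extent of reaction ξ = X.
Species balance: n_N = 2 − 2X; n_R = 1 − X; n_M = 2X; n_I = 0.708 (inert).
Total moles n_T = 3.71 − X.
Kp = p_M^2 / (p_N^2 p_R) with p_i = (n_i/n_T)·P.
At X = 0.527: the mole-fraction product g(X) = Π y_i^ν_i = 8.348. Since Kp = g(X)·P^{-1}, P = (g/Kp)^(1/1) = (8.348/1.97)^(1/1) = 4.24 bar.

P = 4.24 bar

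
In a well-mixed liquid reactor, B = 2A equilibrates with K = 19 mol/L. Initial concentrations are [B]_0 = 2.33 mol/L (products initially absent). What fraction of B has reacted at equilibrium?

X = 0.735

Let X = conversion of B; extent ξ = 2.33·X mol/L.
Concentrations: [B] = 2.33 − 2.33X; [A] = 4.66X.
K = [A]^2 / ([B]).
This equals 19 at X = 0.735 (the root in 0 < X < 1).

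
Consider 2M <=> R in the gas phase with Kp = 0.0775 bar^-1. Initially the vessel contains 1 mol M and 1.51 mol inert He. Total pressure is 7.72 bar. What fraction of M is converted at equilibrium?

Let X = conversion of M (basis 1 mol M); extent of reaction ξ = 0.5X.
At extent ξ: n_M = 1 − X; n_R = 0.5X; n_I = 1.51 (inert).
Summing: n_T = 2.51 − 0.5X.
Mole fractions y_i = n_i/n_T; Kp = p_R / (p_M^2) with p_i = y_i·P.
Equating to 0.0775 bar^-1 and solving on 0 < X < 1: X = 0.269.

X = 0.269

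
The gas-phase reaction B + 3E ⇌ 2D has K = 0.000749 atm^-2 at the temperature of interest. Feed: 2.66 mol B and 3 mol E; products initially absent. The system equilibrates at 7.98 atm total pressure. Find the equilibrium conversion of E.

X = 0.135

Take 3 mol E as basis and let X be its fractional conversion, so ξ = X.
Moles: n_B = 2.66 − X; n_E = 3 − 3X; n_D = 2X.
n_T = Σnᵢ = 5.66 − 2X.
With p_i = (n_i/n_T)P, K = p_D^2 / (p_B p_E^3).
This yields a degree-4 equation in X; solving on (0,1), X = 0.135.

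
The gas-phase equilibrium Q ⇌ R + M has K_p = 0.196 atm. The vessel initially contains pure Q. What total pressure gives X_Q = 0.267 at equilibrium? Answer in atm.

P = 2.55 atm

Take 1 mol Q as basis and let X be its fractional conversion, so ξ = X.
Mole table: n_Q = 1 − X; n_R = X; n_M = X.
Total moles n_T = 1 + X.
K_p = p_R p_M / (p_Q) with p_i = (n_i/n_T)·P.
At X = 0.267: the mole-fraction product g(X) = Π y_i^ν_i = 0.07676. Since K_p = g(X)·P^{1}, P = (K_p/g)^(1/1) = (0.196/0.07676)^(1/1) = 2.55 atm.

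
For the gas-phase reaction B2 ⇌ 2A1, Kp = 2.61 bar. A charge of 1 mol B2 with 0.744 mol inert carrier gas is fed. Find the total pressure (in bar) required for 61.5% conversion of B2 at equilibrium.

Let X = conversion of B2 (basis 1 mol B2); extent of reaction ξ = X.
Species balance: n_B2 = 1 − X; n_A1 = 2X; n_I = 0.744 (inert).
Total moles n_T = 1.74 + X.
Kp = p_A1^2 / (p_B2) with p_i = (n_i/n_T)·P.
At X = 0.615: the mole-fraction product g(X) = Π y_i^ν_i = 1.666. Since Kp = g(X)·P^{1}, P = (Kp/g)^(1/1) = (2.61/1.666)^(1/1) = 1.57 bar.

P = 1.57 bar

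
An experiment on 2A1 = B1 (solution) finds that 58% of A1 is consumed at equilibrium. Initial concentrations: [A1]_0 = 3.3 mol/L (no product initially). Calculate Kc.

Kc = 0.498 L/mol

Let X = conversion of A1.
Concentrations: [A1] = 3.3 − 3.3X; [B1] = 1.65X.
At X = 0.58: [A1] = 1.39, [B1] = 0.957.
Kc = [B1] / ([A1]^2) = 0.498 L/mol.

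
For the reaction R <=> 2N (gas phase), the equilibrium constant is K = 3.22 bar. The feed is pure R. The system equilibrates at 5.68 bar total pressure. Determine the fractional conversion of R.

X = 0.352

Take 1 mol R as basis and let X be its fractional conversion, so ξ = X.
Moles: n_R = 1 − X; n_N = 2X.
Total moles n_T = 1 + X.
y_i = n_i/n_T, p_i = y_i·P. K = p_N^2 / (p_R).
Substituting and setting equal to 3.22 bar gives a polynomial in X; the root in (0,1) is X = 0.352.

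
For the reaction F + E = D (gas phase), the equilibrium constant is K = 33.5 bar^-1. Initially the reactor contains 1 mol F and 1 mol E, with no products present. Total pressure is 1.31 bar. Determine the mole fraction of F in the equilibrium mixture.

y_F = 0.130

Let X = conversion of F (basis 1 mol F); extent of reaction ξ = X.
Moles: n_F = 1 − X; n_E = 1 − X; n_D = X.
n_T = Σnᵢ = 2 − X.
y_i = n_i/n_T, p_i = y_i·P. K = p_D / (p_F p_E).
This yields a degree-2 equation in X; solving on (0,1), X = 0.851.
Then n_F = 0.149, n_T = 1.15, so y_F = 0.130.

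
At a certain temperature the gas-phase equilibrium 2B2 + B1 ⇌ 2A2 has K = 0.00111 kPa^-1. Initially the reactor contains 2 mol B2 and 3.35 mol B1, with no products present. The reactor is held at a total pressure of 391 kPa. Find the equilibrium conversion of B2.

X = 0.338

Basis: 2 mol B2 initially; let X = conversion of B2. Extent ξ = X.
Mole table: n_B2 = 2 − 2X; n_B1 = 3.35 − X; n_A2 = 2X.
Total moles n_T = 5.35 − X.
With p_i = (n_i/n_T)P, K = p_A2^2 / (p_B2^2 p_B1).
Equating to 0.00111 kPa^-1 and solving on 0 < X < 1: X = 0.338.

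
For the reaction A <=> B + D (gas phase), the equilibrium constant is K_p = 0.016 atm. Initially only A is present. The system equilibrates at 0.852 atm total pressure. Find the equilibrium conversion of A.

X = 0.136

Basis: 1 mol A initially; let X = conversion of A. Extent ξ = X.
At extent ξ: n_A = 1 − X; n_B = X; n_D = X.
Total moles n_T = 1 + X.
With p_i = (n_i/n_T)P, K_p = p_B p_D / (p_A).
This yields a degree-2 equation in X; solving on (0,1), X = 0.136.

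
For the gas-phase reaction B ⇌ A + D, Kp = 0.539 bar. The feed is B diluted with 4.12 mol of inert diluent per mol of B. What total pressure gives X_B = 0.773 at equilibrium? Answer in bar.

P = 1.21 bar

Let X = conversion of B (basis 1 mol B); extent of reaction ξ = X.
Mole table: n_B = 1 − X; n_A = X; n_D = X; n_I = 4.12 (inert).
n_T = Σnᵢ = 5.12 + X.
Kp = p_A p_D / (p_B) with p_i = (n_i/n_T)·P.
At X = 0.773: the mole-fraction product g(X) = Π y_i^ν_i = 0.4467. Since Kp = g(X)·P^{1}, P = (Kp/g)^(1/1) = (0.539/0.4467)^(1/1) = 1.21 bar.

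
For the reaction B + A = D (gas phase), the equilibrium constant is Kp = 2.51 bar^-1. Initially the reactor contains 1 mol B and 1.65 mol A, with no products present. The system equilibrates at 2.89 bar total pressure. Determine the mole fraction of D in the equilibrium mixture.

y_D = 0.411

Basis: 1 mol B initially; let X = conversion of B. Extent ξ = X.
Moles: n_B = 1 − X; n_A = 1.65 − X; n_D = X.
Total moles n_T = 2.65 − X.
y_i = n_i/n_T, p_i = y_i·P. Kp = p_D / (p_B p_A).
Setting this equal to 2.51 bar^-1 and taking the physical root (0 < X < 1) gives X = 0.772.
Then n_D = 0.772, n_T = 1.88, so y_D = 0.411.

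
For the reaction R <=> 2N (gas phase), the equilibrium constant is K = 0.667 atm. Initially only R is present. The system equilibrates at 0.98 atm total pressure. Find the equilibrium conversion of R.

X = 0.381

Basis: 1 mol R initially; let X = conversion of R. Extent ξ = X.
At extent ξ: n_R = 1 − X; n_N = 2X.
n_T = Σnᵢ = 1 + X.
Mole fractions y_i = n_i/n_T; K = p_N^2 / (p_R) with p_i = y_i·P.
Equating to 0.667 atm and solving on 0 < X < 1: X = 0.381.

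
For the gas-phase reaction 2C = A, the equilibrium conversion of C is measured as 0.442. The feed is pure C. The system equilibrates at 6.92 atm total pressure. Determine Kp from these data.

Kp = 0.0799 atm^-1

Let X = conversion of C (basis 1 mol C); extent of reaction ξ = 0.5X.
At extent ξ: n_C = 1 − X; n_A = 0.5X.
Total moles n_T = 1 − 0.5X.
At X = 0.442: n_C = 0.558, n_A = 0.221, n_T = 0.779.
p_i = (n_i/n_T)·P. Kp = p_A / (p_C^2) = 0.0799 atm^-1.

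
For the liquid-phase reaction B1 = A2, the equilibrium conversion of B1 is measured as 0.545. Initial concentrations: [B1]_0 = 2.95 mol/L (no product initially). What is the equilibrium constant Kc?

Kc = 1.2

Let X = conversion of B1.
Concentrations: [B1] = 2.95 − 2.95X; [A2] = 2.95X.
At X = 0.545: [B1] = 1.34, [A2] = 1.61.
Kc = [A2] / ([B1]) = 1.2.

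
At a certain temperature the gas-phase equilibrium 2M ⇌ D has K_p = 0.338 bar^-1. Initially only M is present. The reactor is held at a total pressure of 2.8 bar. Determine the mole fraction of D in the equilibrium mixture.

y_D = 0.373

Take 1 mol M as basis and let X be its fractional conversion, so ξ = 0.5X.
Mole table: n_M = 1 − X; n_D = 0.5X.
n_T = Σnᵢ = 1 − 0.5X.
With p_i = (n_i/n_T)P, K_p = p_D / (p_M^2).
Substituting and setting equal to 0.338 bar^-1 gives a polynomial in X; the root in (0,1) is X = 0.543.
Then n_D = 0.271, n_T = 0.729, so y_D = 0.373.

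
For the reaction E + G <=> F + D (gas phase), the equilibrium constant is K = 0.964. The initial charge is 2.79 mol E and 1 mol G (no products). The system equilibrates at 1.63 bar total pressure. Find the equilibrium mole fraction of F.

y_F = 0.193

Let X = conversion of G (basis 1 mol G); extent of reaction ξ = X.
At extent ξ: n_E = 2.79 − X; n_G = 1 − X; n_F = X; n_D = X.
Total moles n_T = 3.79 (Δν = 0, constant).
y_i = n_i/n_T, p_i = y_i·P. K = p_F p_D / (p_E p_G).
Setting this equal to 0.964 and taking the physical root (0 < X < 1) gives X = 0.731.
Then n_F = 0.731, n_T = 3.79, so y_F = 0.193.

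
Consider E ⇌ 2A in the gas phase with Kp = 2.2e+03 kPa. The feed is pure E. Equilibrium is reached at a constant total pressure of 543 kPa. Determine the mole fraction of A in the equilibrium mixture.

Basis: 1 mol E initially; let X = conversion of E. Extent ξ = X.
Moles: n_E = 1 − X; n_A = 2X.
n_T = Σnᵢ = 1 + X.
With p_i = (n_i/n_T)P, Kp = p_A^2 / (p_E).
Setting this equal to 2.2e+03 kPa and taking the physical root (0 < X < 1) gives X = 0.709.
Then n_A = 1.42, n_T = 1.71, so y_A = 0.830.

y_A = 0.830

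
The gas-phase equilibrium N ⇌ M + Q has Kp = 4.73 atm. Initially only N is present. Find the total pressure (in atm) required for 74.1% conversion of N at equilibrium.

Basis: 1 mol N initially; let X = conversion of N. Extent ξ = X.
At extent ξ: n_N = 1 − X; n_M = X; n_Q = X.
Total moles n_T = 1 + X.
Kp = p_M p_Q / (p_N) with p_i = (n_i/n_T)·P.
At X = 0.741: the mole-fraction product g(X) = Π y_i^ν_i = 1.218. Since Kp = g(X)·P^{1}, P = (Kp/g)^(1/1) = (4.73/1.218)^(1/1) = 3.88 atm.

P = 3.88 atm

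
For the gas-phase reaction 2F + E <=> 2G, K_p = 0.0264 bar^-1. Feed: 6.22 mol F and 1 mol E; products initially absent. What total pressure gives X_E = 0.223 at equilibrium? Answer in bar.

P = 2.04 bar

Basis: 1 mol E initially; let X = conversion of E. Extent ξ = X.
At extent ξ: n_F = 6.22 − 2X; n_E = 1 − X; n_G = 2X.
Summing: n_T = 7.22 − X.
K_p = p_G^2 / (p_F^2 p_E) with p_i = (n_i/n_T)·P.
At X = 0.223: the mole-fraction product g(X) = Π y_i^ν_i = 0.05373. Since K_p = g(X)·P^{-1}, P = (g/K_p)^(1/1) = (0.05373/0.0264)^(1/1) = 2.04 bar.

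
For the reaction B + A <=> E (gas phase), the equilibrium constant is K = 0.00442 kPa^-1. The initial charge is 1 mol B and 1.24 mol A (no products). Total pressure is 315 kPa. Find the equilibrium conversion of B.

X = 0.390

Take 1 mol B as basis and let X be its fractional conversion, so ξ = X.
Moles: n_B = 1 − X; n_A = 1.24 − X; n_E = X.
Total moles n_T = 2.24 − X.
Mole fractions y_i = n_i/n_T; K = p_E / (p_B p_A) with p_i = y_i·P.
This yields a degree-2 equation in X; solving on (0,1), X = 0.390.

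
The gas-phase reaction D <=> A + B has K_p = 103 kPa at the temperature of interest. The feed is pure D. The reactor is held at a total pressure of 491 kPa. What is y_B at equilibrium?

Let X = conversion of D (basis 1 mol D); extent of reaction ξ = X.
At extent ξ: n_D = 1 − X; n_A = X; n_B = X.
n_T = Σnᵢ = 1 + X.
With p_i = (n_i/n_T)P, K_p = p_A p_B / (p_D).
Setting this equal to 103 kPa and taking the physical root (0 < X < 1) gives X = 0.416.
Then n_B = 0.416, n_T = 1.42, so y_B = 0.294.

y_B = 0.294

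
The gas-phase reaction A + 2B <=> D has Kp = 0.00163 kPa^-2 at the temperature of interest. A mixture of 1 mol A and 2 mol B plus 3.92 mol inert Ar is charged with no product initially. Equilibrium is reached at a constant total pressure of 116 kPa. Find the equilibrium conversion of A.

Basis: 1 mol A initially; let X = conversion of A. Extent ξ = X.
Moles: n_A = 1 − X; n_B = 2 − 2X; n_D = X; n_I = 3.92 (inert).
Total moles n_T = 6.92 − 2X.
With p_i = (n_i/n_T)P, Kp = p_D / (p_A p_B^2).
Substituting and setting equal to 0.00163 kPa^-2 gives a polynomial in X; the root in (0,1) is X = 0.434.

X = 0.434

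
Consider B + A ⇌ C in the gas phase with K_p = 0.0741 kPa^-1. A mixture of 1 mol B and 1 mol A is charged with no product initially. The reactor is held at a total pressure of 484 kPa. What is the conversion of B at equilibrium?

X = 0.835

Let X = conversion of B (basis 1 mol B); extent of reaction ξ = X.
Moles: n_B = 1 − X; n_A = 1 − X; n_C = X.
n_T = Σnᵢ = 2 − X.
Mole fractions y_i = n_i/n_T; K_p = p_C / (p_B p_A) with p_i = y_i·P.
Equating to 0.0741 kPa^-1 and solving on 0 < X < 1: X = 0.835.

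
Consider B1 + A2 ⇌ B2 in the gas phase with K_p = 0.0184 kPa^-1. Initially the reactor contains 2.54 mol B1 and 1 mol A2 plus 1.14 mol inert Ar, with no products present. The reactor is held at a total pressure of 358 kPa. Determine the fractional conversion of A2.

X = 0.750

Basis: 1 mol A2 initially; let X = conversion of A2. Extent ξ = X.
Mole table: n_B1 = 2.54 − X; n_A2 = 1 − X; n_B2 = X; n_I = 1.14 (inert).
Summing: n_T = 4.68 − X.
y_i = n_i/n_T, p_i = y_i·P. K_p = p_B2 / (p_B1 p_A2).
This yields a degree-2 equation in X; solving on (0,1), X = 0.750.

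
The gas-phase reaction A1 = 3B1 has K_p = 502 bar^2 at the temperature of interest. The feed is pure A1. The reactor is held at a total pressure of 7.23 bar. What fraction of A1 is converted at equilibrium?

X = 0.791

Let X = conversion of A1 (basis 1 mol A1); extent of reaction ξ = X.
Mole table: n_A1 = 1 − X; n_B1 = 3X.
Summing: n_T = 1 + 2X.
y_i = n_i/n_T, p_i = y_i·P. K_p = p_B1^3 / (p_A1).
This yields a degree-3 equation in X; solving on (0,1), X = 0.791.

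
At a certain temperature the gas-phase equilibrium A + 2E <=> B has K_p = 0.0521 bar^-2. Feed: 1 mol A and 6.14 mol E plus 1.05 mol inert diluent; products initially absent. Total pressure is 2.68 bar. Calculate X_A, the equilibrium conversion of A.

Let X = conversion of A (basis 1 mol A); extent of reaction ξ = X.
Species balance: n_A = 1 − X; n_E = 6.14 − 2X; n_B = X; n_I = 1.05 (inert).
Total moles n_T = 8.19 − 2X.
Mole fractions y_i = n_i/n_T; K_p = p_B / (p_A p_E^2) with p_i = y_i·P.
This yields a degree-3 equation in X; solving on (0,1), X = 0.170.

X = 0.170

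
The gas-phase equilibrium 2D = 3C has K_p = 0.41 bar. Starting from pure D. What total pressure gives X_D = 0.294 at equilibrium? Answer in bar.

Let X = conversion of D (basis 1 mol D); extent of reaction ξ = 0.5X.
At extent ξ: n_D = 1 − X; n_C = 1.5X.
Total moles n_T = 1 + 0.5X.
K_p = p_C^3 / (p_D^2) with p_i = (n_i/n_T)·P.
At X = 0.294: the mole-fraction product g(X) = Π y_i^ν_i = 0.15. Since K_p = g(X)·P^{1}, P = (K_p/g)^(1/1) = (0.41/0.15)^(1/1) = 2.73 bar.

P = 2.73 bar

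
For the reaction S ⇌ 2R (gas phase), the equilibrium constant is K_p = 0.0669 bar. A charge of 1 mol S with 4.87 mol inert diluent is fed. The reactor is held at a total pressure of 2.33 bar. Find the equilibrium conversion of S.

X = 0.188

Take 1 mol S as basis and let X be its fractional conversion, so ξ = X.
At extent ξ: n_S = 1 − X; n_R = 2X; n_I = 4.87 (inert).
Total moles n_T = 5.87 + X.
With p_i = (n_i/n_T)P, K_p = p_R^2 / (p_S).
Setting this equal to 0.0669 bar and taking the physical root (0 < X < 1) gives X = 0.188.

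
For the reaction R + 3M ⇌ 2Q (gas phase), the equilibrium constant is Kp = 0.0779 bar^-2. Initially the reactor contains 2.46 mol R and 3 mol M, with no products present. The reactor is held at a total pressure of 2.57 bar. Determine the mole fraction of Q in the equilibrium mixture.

y_Q = 0.132

Let X = conversion of M (basis 3 mol M); extent of reaction ξ = X.
At extent ξ: n_R = 2.46 − X; n_M = 3 − 3X; n_Q = 2X.
n_T = Σnᵢ = 5.46 − 2X.
Mole fractions y_i = n_i/n_T; Kp = p_Q^2 / (p_R p_M^3) with p_i = y_i·P.
Equating to 0.0779 bar^-2 and solving on 0 < X < 1: X = 0.318.
Then n_Q = 0.637, n_T = 4.82, so y_Q = 0.132.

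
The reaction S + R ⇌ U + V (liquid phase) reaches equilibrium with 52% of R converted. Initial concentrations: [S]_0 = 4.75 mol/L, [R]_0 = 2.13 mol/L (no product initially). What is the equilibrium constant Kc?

Let X = conversion of R.
Concentrations: [S] = 4.75 − 2.13X; [R] = 2.13 − 2.13X; [U] = 2.13X; [V] = 2.13X.
At X = 0.52: [S] = 3.64, [R] = 1.02, [U] = 1.11, [V] = 1.11.
Kc = [U] [V] / ([S] [R]) = 0.329.

Kc = 0.329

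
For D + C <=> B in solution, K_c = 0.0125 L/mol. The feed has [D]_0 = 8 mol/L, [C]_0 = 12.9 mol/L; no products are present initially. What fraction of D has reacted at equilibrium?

X = 0.129

Let X = conversion of D; extent ξ = 8·X mol/L.
Concentrations: [D] = 8 − 8X; [C] = 12.9 − 8X; [B] = 8X.
K_c = [B] / ([D] [C]).
This equals 0.0125 at X = 0.129 (the root in 0 < X < 1).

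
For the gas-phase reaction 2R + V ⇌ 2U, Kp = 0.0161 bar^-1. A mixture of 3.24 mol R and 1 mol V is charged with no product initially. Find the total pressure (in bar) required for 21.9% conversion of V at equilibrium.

P = 7.81 bar

Take 1 mol V as basis and let X be its fractional conversion, so ξ = X.
Moles: n_R = 3.24 − 2X; n_V = 1 − X; n_U = 2X.
Total moles n_T = 4.24 − X.
Kp = p_U^2 / (p_R^2 p_V) with p_i = (n_i/n_T)·P.
At X = 0.219: the mole-fraction product g(X) = Π y_i^ν_i = 0.1258. Since Kp = g(X)·P^{-1}, P = (g/Kp)^(1/1) = (0.1258/0.0161)^(1/1) = 7.81 bar.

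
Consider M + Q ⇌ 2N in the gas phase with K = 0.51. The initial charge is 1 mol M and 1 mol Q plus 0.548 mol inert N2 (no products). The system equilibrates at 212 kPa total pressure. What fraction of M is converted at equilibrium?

X = 0.263

Let X = conversion of M (basis 1 mol M); extent of reaction ξ = X.
At extent ξ: n_M = 1 − X; n_Q = 1 − X; n_N = 2X; n_I = 0.548 (inert).
Since Δν = 0, n_T = 2.55 throughout.
With p_i = (n_i/n_T)P, K = p_N^2 / (p_M p_Q).
Substituting and setting equal to 0.51 gives a polynomial in X; the root in (0,1) is X = 0.263.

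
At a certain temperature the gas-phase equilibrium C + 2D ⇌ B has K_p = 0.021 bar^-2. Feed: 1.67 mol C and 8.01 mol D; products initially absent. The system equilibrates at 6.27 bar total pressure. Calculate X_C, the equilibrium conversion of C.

Basis: 1.67 mol C initially; let X = conversion of C. Extent ξ = 1.67X.
Moles: n_C = 1.67 − 1.67X; n_D = 8.01 − 3.34X; n_B = 1.67X.
n_T = Σnᵢ = 9.68 − 3.34X.
Mole fractions y_i = n_i/n_T; K_p = p_B / (p_C p_D^2) with p_i = y_i·P.
Equating to 0.021 bar^-2 and solving on 0 < X < 1: X = 0.348.

X = 0.348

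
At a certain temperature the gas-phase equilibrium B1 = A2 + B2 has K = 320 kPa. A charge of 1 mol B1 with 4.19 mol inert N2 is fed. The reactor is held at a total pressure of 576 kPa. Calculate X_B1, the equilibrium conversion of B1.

X = 0.805

Basis: 1 mol B1 initially; let X = conversion of B1. Extent ξ = X.
Mole table: n_B1 = 1 − X; n_A2 = X; n_B2 = X; n_I = 4.19 (inert).
Total moles n_T = 5.19 + X.
Mole fractions y_i = n_i/n_T; K = p_A2 p_B2 / (p_B1) with p_i = y_i·P.
Substituting and setting equal to 320 kPa gives a polynomial in X; the root in (0,1) is X = 0.805.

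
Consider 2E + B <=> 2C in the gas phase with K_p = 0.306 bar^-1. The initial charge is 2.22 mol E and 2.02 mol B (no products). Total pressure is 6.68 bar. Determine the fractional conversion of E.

Let X = conversion of E (basis 2.22 mol E); extent of reaction ξ = 1.11X.
Moles: n_E = 2.22 − 2.22X; n_B = 2.02 − 1.11X; n_C = 2.22X.
n_T = Σnᵢ = 4.24 − 1.11X.
y_i = n_i/n_T, p_i = y_i·P. K_p = p_C^2 / (p_E^2 p_B).
Setting this equal to 0.306 bar^-1 and taking the physical root (0 < X < 1) gives X = 0.475.

X = 0.475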